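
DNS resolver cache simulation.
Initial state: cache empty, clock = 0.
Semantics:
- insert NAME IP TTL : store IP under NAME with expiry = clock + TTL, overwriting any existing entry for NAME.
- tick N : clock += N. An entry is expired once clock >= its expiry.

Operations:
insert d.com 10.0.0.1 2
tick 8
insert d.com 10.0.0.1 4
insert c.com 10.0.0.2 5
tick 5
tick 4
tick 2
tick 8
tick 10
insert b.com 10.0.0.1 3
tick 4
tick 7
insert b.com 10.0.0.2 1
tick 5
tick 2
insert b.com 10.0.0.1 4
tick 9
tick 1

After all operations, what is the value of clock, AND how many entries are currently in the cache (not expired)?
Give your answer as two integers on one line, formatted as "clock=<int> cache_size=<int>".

Answer: clock=65 cache_size=0

Derivation:
Op 1: insert d.com -> 10.0.0.1 (expiry=0+2=2). clock=0
Op 2: tick 8 -> clock=8. purged={d.com}
Op 3: insert d.com -> 10.0.0.1 (expiry=8+4=12). clock=8
Op 4: insert c.com -> 10.0.0.2 (expiry=8+5=13). clock=8
Op 5: tick 5 -> clock=13. purged={c.com,d.com}
Op 6: tick 4 -> clock=17.
Op 7: tick 2 -> clock=19.
Op 8: tick 8 -> clock=27.
Op 9: tick 10 -> clock=37.
Op 10: insert b.com -> 10.0.0.1 (expiry=37+3=40). clock=37
Op 11: tick 4 -> clock=41. purged={b.com}
Op 12: tick 7 -> clock=48.
Op 13: insert b.com -> 10.0.0.2 (expiry=48+1=49). clock=48
Op 14: tick 5 -> clock=53. purged={b.com}
Op 15: tick 2 -> clock=55.
Op 16: insert b.com -> 10.0.0.1 (expiry=55+4=59). clock=55
Op 17: tick 9 -> clock=64. purged={b.com}
Op 18: tick 1 -> clock=65.
Final clock = 65
Final cache (unexpired): {} -> size=0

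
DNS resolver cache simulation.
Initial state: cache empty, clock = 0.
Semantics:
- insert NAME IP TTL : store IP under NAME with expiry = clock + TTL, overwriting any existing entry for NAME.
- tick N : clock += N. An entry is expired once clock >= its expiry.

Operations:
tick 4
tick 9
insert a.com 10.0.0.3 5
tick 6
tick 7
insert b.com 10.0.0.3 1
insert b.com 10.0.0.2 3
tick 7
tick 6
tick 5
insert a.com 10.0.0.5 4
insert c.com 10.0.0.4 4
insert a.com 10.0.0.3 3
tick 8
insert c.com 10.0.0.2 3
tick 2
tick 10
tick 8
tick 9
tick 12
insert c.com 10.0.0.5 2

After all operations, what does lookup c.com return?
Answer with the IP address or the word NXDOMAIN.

Op 1: tick 4 -> clock=4.
Op 2: tick 9 -> clock=13.
Op 3: insert a.com -> 10.0.0.3 (expiry=13+5=18). clock=13
Op 4: tick 6 -> clock=19. purged={a.com}
Op 5: tick 7 -> clock=26.
Op 6: insert b.com -> 10.0.0.3 (expiry=26+1=27). clock=26
Op 7: insert b.com -> 10.0.0.2 (expiry=26+3=29). clock=26
Op 8: tick 7 -> clock=33. purged={b.com}
Op 9: tick 6 -> clock=39.
Op 10: tick 5 -> clock=44.
Op 11: insert a.com -> 10.0.0.5 (expiry=44+4=48). clock=44
Op 12: insert c.com -> 10.0.0.4 (expiry=44+4=48). clock=44
Op 13: insert a.com -> 10.0.0.3 (expiry=44+3=47). clock=44
Op 14: tick 8 -> clock=52. purged={a.com,c.com}
Op 15: insert c.com -> 10.0.0.2 (expiry=52+3=55). clock=52
Op 16: tick 2 -> clock=54.
Op 17: tick 10 -> clock=64. purged={c.com}
Op 18: tick 8 -> clock=72.
Op 19: tick 9 -> clock=81.
Op 20: tick 12 -> clock=93.
Op 21: insert c.com -> 10.0.0.5 (expiry=93+2=95). clock=93
lookup c.com: present, ip=10.0.0.5 expiry=95 > clock=93

Answer: 10.0.0.5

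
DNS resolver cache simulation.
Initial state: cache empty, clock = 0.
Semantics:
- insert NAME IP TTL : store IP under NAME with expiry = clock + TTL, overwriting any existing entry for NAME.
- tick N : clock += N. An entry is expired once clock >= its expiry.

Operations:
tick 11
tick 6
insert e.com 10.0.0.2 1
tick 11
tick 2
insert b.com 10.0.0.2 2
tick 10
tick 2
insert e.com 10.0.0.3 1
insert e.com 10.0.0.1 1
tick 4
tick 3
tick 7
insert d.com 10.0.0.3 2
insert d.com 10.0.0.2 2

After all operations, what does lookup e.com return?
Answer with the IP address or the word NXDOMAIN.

Op 1: tick 11 -> clock=11.
Op 2: tick 6 -> clock=17.
Op 3: insert e.com -> 10.0.0.2 (expiry=17+1=18). clock=17
Op 4: tick 11 -> clock=28. purged={e.com}
Op 5: tick 2 -> clock=30.
Op 6: insert b.com -> 10.0.0.2 (expiry=30+2=32). clock=30
Op 7: tick 10 -> clock=40. purged={b.com}
Op 8: tick 2 -> clock=42.
Op 9: insert e.com -> 10.0.0.3 (expiry=42+1=43). clock=42
Op 10: insert e.com -> 10.0.0.1 (expiry=42+1=43). clock=42
Op 11: tick 4 -> clock=46. purged={e.com}
Op 12: tick 3 -> clock=49.
Op 13: tick 7 -> clock=56.
Op 14: insert d.com -> 10.0.0.3 (expiry=56+2=58). clock=56
Op 15: insert d.com -> 10.0.0.2 (expiry=56+2=58). clock=56
lookup e.com: not in cache (expired or never inserted)

Answer: NXDOMAIN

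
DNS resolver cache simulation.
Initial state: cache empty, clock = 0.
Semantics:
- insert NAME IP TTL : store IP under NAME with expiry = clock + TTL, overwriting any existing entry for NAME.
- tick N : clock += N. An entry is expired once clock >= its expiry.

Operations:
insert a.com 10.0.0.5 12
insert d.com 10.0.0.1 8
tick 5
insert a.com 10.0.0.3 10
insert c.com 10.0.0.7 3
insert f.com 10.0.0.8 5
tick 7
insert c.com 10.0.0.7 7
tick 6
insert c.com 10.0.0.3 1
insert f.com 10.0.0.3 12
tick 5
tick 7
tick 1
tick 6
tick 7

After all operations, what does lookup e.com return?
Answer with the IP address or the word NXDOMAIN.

Answer: NXDOMAIN

Derivation:
Op 1: insert a.com -> 10.0.0.5 (expiry=0+12=12). clock=0
Op 2: insert d.com -> 10.0.0.1 (expiry=0+8=8). clock=0
Op 3: tick 5 -> clock=5.
Op 4: insert a.com -> 10.0.0.3 (expiry=5+10=15). clock=5
Op 5: insert c.com -> 10.0.0.7 (expiry=5+3=8). clock=5
Op 6: insert f.com -> 10.0.0.8 (expiry=5+5=10). clock=5
Op 7: tick 7 -> clock=12. purged={c.com,d.com,f.com}
Op 8: insert c.com -> 10.0.0.7 (expiry=12+7=19). clock=12
Op 9: tick 6 -> clock=18. purged={a.com}
Op 10: insert c.com -> 10.0.0.3 (expiry=18+1=19). clock=18
Op 11: insert f.com -> 10.0.0.3 (expiry=18+12=30). clock=18
Op 12: tick 5 -> clock=23. purged={c.com}
Op 13: tick 7 -> clock=30. purged={f.com}
Op 14: tick 1 -> clock=31.
Op 15: tick 6 -> clock=37.
Op 16: tick 7 -> clock=44.
lookup e.com: not in cache (expired or never inserted)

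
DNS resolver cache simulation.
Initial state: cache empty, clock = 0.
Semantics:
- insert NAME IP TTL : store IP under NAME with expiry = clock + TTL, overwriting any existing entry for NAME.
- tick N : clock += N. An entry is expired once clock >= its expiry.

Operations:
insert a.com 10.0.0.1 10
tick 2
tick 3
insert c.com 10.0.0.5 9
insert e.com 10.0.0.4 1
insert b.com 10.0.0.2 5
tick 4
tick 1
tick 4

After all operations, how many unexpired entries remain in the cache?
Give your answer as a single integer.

Op 1: insert a.com -> 10.0.0.1 (expiry=0+10=10). clock=0
Op 2: tick 2 -> clock=2.
Op 3: tick 3 -> clock=5.
Op 4: insert c.com -> 10.0.0.5 (expiry=5+9=14). clock=5
Op 5: insert e.com -> 10.0.0.4 (expiry=5+1=6). clock=5
Op 6: insert b.com -> 10.0.0.2 (expiry=5+5=10). clock=5
Op 7: tick 4 -> clock=9. purged={e.com}
Op 8: tick 1 -> clock=10. purged={a.com,b.com}
Op 9: tick 4 -> clock=14. purged={c.com}
Final cache (unexpired): {} -> size=0

Answer: 0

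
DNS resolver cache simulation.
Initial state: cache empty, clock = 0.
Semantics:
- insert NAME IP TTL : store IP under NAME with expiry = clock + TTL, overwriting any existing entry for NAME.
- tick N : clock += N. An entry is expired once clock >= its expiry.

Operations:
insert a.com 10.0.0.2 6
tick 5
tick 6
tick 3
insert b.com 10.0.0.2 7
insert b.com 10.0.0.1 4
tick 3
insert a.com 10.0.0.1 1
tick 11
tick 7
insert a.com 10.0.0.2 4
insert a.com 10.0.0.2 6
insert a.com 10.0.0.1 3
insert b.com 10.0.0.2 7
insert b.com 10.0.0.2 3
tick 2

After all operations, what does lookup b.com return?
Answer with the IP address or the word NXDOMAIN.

Answer: 10.0.0.2

Derivation:
Op 1: insert a.com -> 10.0.0.2 (expiry=0+6=6). clock=0
Op 2: tick 5 -> clock=5.
Op 3: tick 6 -> clock=11. purged={a.com}
Op 4: tick 3 -> clock=14.
Op 5: insert b.com -> 10.0.0.2 (expiry=14+7=21). clock=14
Op 6: insert b.com -> 10.0.0.1 (expiry=14+4=18). clock=14
Op 7: tick 3 -> clock=17.
Op 8: insert a.com -> 10.0.0.1 (expiry=17+1=18). clock=17
Op 9: tick 11 -> clock=28. purged={a.com,b.com}
Op 10: tick 7 -> clock=35.
Op 11: insert a.com -> 10.0.0.2 (expiry=35+4=39). clock=35
Op 12: insert a.com -> 10.0.0.2 (expiry=35+6=41). clock=35
Op 13: insert a.com -> 10.0.0.1 (expiry=35+3=38). clock=35
Op 14: insert b.com -> 10.0.0.2 (expiry=35+7=42). clock=35
Op 15: insert b.com -> 10.0.0.2 (expiry=35+3=38). clock=35
Op 16: tick 2 -> clock=37.
lookup b.com: present, ip=10.0.0.2 expiry=38 > clock=37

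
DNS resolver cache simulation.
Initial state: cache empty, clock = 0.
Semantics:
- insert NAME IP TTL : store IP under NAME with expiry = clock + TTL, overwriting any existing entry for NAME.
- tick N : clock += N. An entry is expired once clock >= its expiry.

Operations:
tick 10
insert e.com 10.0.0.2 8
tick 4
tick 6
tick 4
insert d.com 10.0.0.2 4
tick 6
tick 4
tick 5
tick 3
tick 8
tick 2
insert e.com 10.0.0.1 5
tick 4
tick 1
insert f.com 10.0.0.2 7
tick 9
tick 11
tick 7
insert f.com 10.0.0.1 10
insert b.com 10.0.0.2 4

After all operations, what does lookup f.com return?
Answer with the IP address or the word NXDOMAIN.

Answer: 10.0.0.1

Derivation:
Op 1: tick 10 -> clock=10.
Op 2: insert e.com -> 10.0.0.2 (expiry=10+8=18). clock=10
Op 3: tick 4 -> clock=14.
Op 4: tick 6 -> clock=20. purged={e.com}
Op 5: tick 4 -> clock=24.
Op 6: insert d.com -> 10.0.0.2 (expiry=24+4=28). clock=24
Op 7: tick 6 -> clock=30. purged={d.com}
Op 8: tick 4 -> clock=34.
Op 9: tick 5 -> clock=39.
Op 10: tick 3 -> clock=42.
Op 11: tick 8 -> clock=50.
Op 12: tick 2 -> clock=52.
Op 13: insert e.com -> 10.0.0.1 (expiry=52+5=57). clock=52
Op 14: tick 4 -> clock=56.
Op 15: tick 1 -> clock=57. purged={e.com}
Op 16: insert f.com -> 10.0.0.2 (expiry=57+7=64). clock=57
Op 17: tick 9 -> clock=66. purged={f.com}
Op 18: tick 11 -> clock=77.
Op 19: tick 7 -> clock=84.
Op 20: insert f.com -> 10.0.0.1 (expiry=84+10=94). clock=84
Op 21: insert b.com -> 10.0.0.2 (expiry=84+4=88). clock=84
lookup f.com: present, ip=10.0.0.1 expiry=94 > clock=84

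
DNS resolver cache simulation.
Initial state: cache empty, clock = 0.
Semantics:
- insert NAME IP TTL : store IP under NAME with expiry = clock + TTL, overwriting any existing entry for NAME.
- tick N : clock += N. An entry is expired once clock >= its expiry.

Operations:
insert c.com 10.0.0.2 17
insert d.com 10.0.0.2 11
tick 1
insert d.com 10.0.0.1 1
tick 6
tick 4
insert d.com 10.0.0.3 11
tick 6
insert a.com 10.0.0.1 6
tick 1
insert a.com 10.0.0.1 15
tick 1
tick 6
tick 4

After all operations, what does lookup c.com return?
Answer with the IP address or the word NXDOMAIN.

Answer: NXDOMAIN

Derivation:
Op 1: insert c.com -> 10.0.0.2 (expiry=0+17=17). clock=0
Op 2: insert d.com -> 10.0.0.2 (expiry=0+11=11). clock=0
Op 3: tick 1 -> clock=1.
Op 4: insert d.com -> 10.0.0.1 (expiry=1+1=2). clock=1
Op 5: tick 6 -> clock=7. purged={d.com}
Op 6: tick 4 -> clock=11.
Op 7: insert d.com -> 10.0.0.3 (expiry=11+11=22). clock=11
Op 8: tick 6 -> clock=17. purged={c.com}
Op 9: insert a.com -> 10.0.0.1 (expiry=17+6=23). clock=17
Op 10: tick 1 -> clock=18.
Op 11: insert a.com -> 10.0.0.1 (expiry=18+15=33). clock=18
Op 12: tick 1 -> clock=19.
Op 13: tick 6 -> clock=25. purged={d.com}
Op 14: tick 4 -> clock=29.
lookup c.com: not in cache (expired or never inserted)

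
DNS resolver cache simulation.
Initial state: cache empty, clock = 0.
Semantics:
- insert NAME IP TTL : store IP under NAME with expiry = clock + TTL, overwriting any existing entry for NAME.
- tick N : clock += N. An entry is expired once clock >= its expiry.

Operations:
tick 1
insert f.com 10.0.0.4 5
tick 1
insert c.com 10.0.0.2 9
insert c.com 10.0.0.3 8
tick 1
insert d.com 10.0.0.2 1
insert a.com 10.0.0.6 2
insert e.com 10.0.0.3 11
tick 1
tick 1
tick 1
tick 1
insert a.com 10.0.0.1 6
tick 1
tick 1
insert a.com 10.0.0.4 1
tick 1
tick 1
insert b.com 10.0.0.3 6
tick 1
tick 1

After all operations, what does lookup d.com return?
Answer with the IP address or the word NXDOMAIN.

Answer: NXDOMAIN

Derivation:
Op 1: tick 1 -> clock=1.
Op 2: insert f.com -> 10.0.0.4 (expiry=1+5=6). clock=1
Op 3: tick 1 -> clock=2.
Op 4: insert c.com -> 10.0.0.2 (expiry=2+9=11). clock=2
Op 5: insert c.com -> 10.0.0.3 (expiry=2+8=10). clock=2
Op 6: tick 1 -> clock=3.
Op 7: insert d.com -> 10.0.0.2 (expiry=3+1=4). clock=3
Op 8: insert a.com -> 10.0.0.6 (expiry=3+2=5). clock=3
Op 9: insert e.com -> 10.0.0.3 (expiry=3+11=14). clock=3
Op 10: tick 1 -> clock=4. purged={d.com}
Op 11: tick 1 -> clock=5. purged={a.com}
Op 12: tick 1 -> clock=6. purged={f.com}
Op 13: tick 1 -> clock=7.
Op 14: insert a.com -> 10.0.0.1 (expiry=7+6=13). clock=7
Op 15: tick 1 -> clock=8.
Op 16: tick 1 -> clock=9.
Op 17: insert a.com -> 10.0.0.4 (expiry=9+1=10). clock=9
Op 18: tick 1 -> clock=10. purged={a.com,c.com}
Op 19: tick 1 -> clock=11.
Op 20: insert b.com -> 10.0.0.3 (expiry=11+6=17). clock=11
Op 21: tick 1 -> clock=12.
Op 22: tick 1 -> clock=13.
lookup d.com: not in cache (expired or never inserted)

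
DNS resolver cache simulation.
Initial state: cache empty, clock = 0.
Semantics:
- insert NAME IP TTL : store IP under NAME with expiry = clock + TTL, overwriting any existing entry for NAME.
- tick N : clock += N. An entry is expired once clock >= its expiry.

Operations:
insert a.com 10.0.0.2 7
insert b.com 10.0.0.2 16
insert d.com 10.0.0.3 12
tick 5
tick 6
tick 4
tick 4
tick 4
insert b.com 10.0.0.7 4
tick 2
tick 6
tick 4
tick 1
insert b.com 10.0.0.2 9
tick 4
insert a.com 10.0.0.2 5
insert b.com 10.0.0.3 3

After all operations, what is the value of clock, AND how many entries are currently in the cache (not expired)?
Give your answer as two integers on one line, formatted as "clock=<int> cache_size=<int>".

Answer: clock=40 cache_size=2

Derivation:
Op 1: insert a.com -> 10.0.0.2 (expiry=0+7=7). clock=0
Op 2: insert b.com -> 10.0.0.2 (expiry=0+16=16). clock=0
Op 3: insert d.com -> 10.0.0.3 (expiry=0+12=12). clock=0
Op 4: tick 5 -> clock=5.
Op 5: tick 6 -> clock=11. purged={a.com}
Op 6: tick 4 -> clock=15. purged={d.com}
Op 7: tick 4 -> clock=19. purged={b.com}
Op 8: tick 4 -> clock=23.
Op 9: insert b.com -> 10.0.0.7 (expiry=23+4=27). clock=23
Op 10: tick 2 -> clock=25.
Op 11: tick 6 -> clock=31. purged={b.com}
Op 12: tick 4 -> clock=35.
Op 13: tick 1 -> clock=36.
Op 14: insert b.com -> 10.0.0.2 (expiry=36+9=45). clock=36
Op 15: tick 4 -> clock=40.
Op 16: insert a.com -> 10.0.0.2 (expiry=40+5=45). clock=40
Op 17: insert b.com -> 10.0.0.3 (expiry=40+3=43). clock=40
Final clock = 40
Final cache (unexpired): {a.com,b.com} -> size=2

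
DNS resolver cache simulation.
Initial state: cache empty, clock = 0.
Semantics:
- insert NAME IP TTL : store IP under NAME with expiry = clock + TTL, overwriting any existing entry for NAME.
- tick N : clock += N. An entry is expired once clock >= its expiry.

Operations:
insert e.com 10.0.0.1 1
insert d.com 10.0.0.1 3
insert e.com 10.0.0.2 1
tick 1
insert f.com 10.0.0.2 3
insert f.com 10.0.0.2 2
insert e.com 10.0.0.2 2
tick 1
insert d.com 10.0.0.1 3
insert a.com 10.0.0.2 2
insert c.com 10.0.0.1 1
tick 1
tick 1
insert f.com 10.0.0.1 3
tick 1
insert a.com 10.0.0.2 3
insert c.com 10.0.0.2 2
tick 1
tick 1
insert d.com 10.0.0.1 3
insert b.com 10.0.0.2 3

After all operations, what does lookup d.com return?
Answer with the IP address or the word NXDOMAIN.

Answer: 10.0.0.1

Derivation:
Op 1: insert e.com -> 10.0.0.1 (expiry=0+1=1). clock=0
Op 2: insert d.com -> 10.0.0.1 (expiry=0+3=3). clock=0
Op 3: insert e.com -> 10.0.0.2 (expiry=0+1=1). clock=0
Op 4: tick 1 -> clock=1. purged={e.com}
Op 5: insert f.com -> 10.0.0.2 (expiry=1+3=4). clock=1
Op 6: insert f.com -> 10.0.0.2 (expiry=1+2=3). clock=1
Op 7: insert e.com -> 10.0.0.2 (expiry=1+2=3). clock=1
Op 8: tick 1 -> clock=2.
Op 9: insert d.com -> 10.0.0.1 (expiry=2+3=5). clock=2
Op 10: insert a.com -> 10.0.0.2 (expiry=2+2=4). clock=2
Op 11: insert c.com -> 10.0.0.1 (expiry=2+1=3). clock=2
Op 12: tick 1 -> clock=3. purged={c.com,e.com,f.com}
Op 13: tick 1 -> clock=4. purged={a.com}
Op 14: insert f.com -> 10.0.0.1 (expiry=4+3=7). clock=4
Op 15: tick 1 -> clock=5. purged={d.com}
Op 16: insert a.com -> 10.0.0.2 (expiry=5+3=8). clock=5
Op 17: insert c.com -> 10.0.0.2 (expiry=5+2=7). clock=5
Op 18: tick 1 -> clock=6.
Op 19: tick 1 -> clock=7. purged={c.com,f.com}
Op 20: insert d.com -> 10.0.0.1 (expiry=7+3=10). clock=7
Op 21: insert b.com -> 10.0.0.2 (expiry=7+3=10). clock=7
lookup d.com: present, ip=10.0.0.1 expiry=10 > clock=7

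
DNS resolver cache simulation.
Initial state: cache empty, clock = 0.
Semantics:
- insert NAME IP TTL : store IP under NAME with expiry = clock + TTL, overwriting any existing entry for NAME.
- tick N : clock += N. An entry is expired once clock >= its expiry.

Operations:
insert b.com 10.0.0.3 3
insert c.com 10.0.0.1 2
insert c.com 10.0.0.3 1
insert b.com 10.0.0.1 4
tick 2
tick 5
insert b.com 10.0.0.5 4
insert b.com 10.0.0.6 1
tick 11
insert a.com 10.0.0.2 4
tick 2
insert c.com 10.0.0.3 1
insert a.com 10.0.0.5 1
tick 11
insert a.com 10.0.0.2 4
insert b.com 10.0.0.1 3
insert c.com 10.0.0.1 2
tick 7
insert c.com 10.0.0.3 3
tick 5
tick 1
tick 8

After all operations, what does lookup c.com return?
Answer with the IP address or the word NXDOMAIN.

Answer: NXDOMAIN

Derivation:
Op 1: insert b.com -> 10.0.0.3 (expiry=0+3=3). clock=0
Op 2: insert c.com -> 10.0.0.1 (expiry=0+2=2). clock=0
Op 3: insert c.com -> 10.0.0.3 (expiry=0+1=1). clock=0
Op 4: insert b.com -> 10.0.0.1 (expiry=0+4=4). clock=0
Op 5: tick 2 -> clock=2. purged={c.com}
Op 6: tick 5 -> clock=7. purged={b.com}
Op 7: insert b.com -> 10.0.0.5 (expiry=7+4=11). clock=7
Op 8: insert b.com -> 10.0.0.6 (expiry=7+1=8). clock=7
Op 9: tick 11 -> clock=18. purged={b.com}
Op 10: insert a.com -> 10.0.0.2 (expiry=18+4=22). clock=18
Op 11: tick 2 -> clock=20.
Op 12: insert c.com -> 10.0.0.3 (expiry=20+1=21). clock=20
Op 13: insert a.com -> 10.0.0.5 (expiry=20+1=21). clock=20
Op 14: tick 11 -> clock=31. purged={a.com,c.com}
Op 15: insert a.com -> 10.0.0.2 (expiry=31+4=35). clock=31
Op 16: insert b.com -> 10.0.0.1 (expiry=31+3=34). clock=31
Op 17: insert c.com -> 10.0.0.1 (expiry=31+2=33). clock=31
Op 18: tick 7 -> clock=38. purged={a.com,b.com,c.com}
Op 19: insert c.com -> 10.0.0.3 (expiry=38+3=41). clock=38
Op 20: tick 5 -> clock=43. purged={c.com}
Op 21: tick 1 -> clock=44.
Op 22: tick 8 -> clock=52.
lookup c.com: not in cache (expired or never inserted)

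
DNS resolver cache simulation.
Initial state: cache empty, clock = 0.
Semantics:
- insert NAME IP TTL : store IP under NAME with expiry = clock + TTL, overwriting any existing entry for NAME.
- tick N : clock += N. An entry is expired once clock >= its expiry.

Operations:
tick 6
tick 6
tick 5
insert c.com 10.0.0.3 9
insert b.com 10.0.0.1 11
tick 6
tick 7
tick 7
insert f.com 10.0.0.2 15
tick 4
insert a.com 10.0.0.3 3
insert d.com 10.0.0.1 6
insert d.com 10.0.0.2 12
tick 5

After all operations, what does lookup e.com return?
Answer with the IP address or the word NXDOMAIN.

Answer: NXDOMAIN

Derivation:
Op 1: tick 6 -> clock=6.
Op 2: tick 6 -> clock=12.
Op 3: tick 5 -> clock=17.
Op 4: insert c.com -> 10.0.0.3 (expiry=17+9=26). clock=17
Op 5: insert b.com -> 10.0.0.1 (expiry=17+11=28). clock=17
Op 6: tick 6 -> clock=23.
Op 7: tick 7 -> clock=30. purged={b.com,c.com}
Op 8: tick 7 -> clock=37.
Op 9: insert f.com -> 10.0.0.2 (expiry=37+15=52). clock=37
Op 10: tick 4 -> clock=41.
Op 11: insert a.com -> 10.0.0.3 (expiry=41+3=44). clock=41
Op 12: insert d.com -> 10.0.0.1 (expiry=41+6=47). clock=41
Op 13: insert d.com -> 10.0.0.2 (expiry=41+12=53). clock=41
Op 14: tick 5 -> clock=46. purged={a.com}
lookup e.com: not in cache (expired or never inserted)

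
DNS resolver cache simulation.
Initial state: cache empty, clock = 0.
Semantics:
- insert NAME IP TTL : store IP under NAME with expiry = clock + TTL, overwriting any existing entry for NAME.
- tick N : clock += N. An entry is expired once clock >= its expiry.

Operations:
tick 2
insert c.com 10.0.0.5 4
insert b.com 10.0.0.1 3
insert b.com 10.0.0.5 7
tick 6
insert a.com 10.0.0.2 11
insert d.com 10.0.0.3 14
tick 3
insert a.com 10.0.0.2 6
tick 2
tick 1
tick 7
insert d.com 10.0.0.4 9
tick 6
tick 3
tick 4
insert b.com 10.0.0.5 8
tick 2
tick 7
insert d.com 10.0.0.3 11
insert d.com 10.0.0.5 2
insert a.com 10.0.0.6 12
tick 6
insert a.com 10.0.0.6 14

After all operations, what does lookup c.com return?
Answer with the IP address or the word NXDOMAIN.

Op 1: tick 2 -> clock=2.
Op 2: insert c.com -> 10.0.0.5 (expiry=2+4=6). clock=2
Op 3: insert b.com -> 10.0.0.1 (expiry=2+3=5). clock=2
Op 4: insert b.com -> 10.0.0.5 (expiry=2+7=9). clock=2
Op 5: tick 6 -> clock=8. purged={c.com}
Op 6: insert a.com -> 10.0.0.2 (expiry=8+11=19). clock=8
Op 7: insert d.com -> 10.0.0.3 (expiry=8+14=22). clock=8
Op 8: tick 3 -> clock=11. purged={b.com}
Op 9: insert a.com -> 10.0.0.2 (expiry=11+6=17). clock=11
Op 10: tick 2 -> clock=13.
Op 11: tick 1 -> clock=14.
Op 12: tick 7 -> clock=21. purged={a.com}
Op 13: insert d.com -> 10.0.0.4 (expiry=21+9=30). clock=21
Op 14: tick 6 -> clock=27.
Op 15: tick 3 -> clock=30. purged={d.com}
Op 16: tick 4 -> clock=34.
Op 17: insert b.com -> 10.0.0.5 (expiry=34+8=42). clock=34
Op 18: tick 2 -> clock=36.
Op 19: tick 7 -> clock=43. purged={b.com}
Op 20: insert d.com -> 10.0.0.3 (expiry=43+11=54). clock=43
Op 21: insert d.com -> 10.0.0.5 (expiry=43+2=45). clock=43
Op 22: insert a.com -> 10.0.0.6 (expiry=43+12=55). clock=43
Op 23: tick 6 -> clock=49. purged={d.com}
Op 24: insert a.com -> 10.0.0.6 (expiry=49+14=63). clock=49
lookup c.com: not in cache (expired or never inserted)

Answer: NXDOMAIN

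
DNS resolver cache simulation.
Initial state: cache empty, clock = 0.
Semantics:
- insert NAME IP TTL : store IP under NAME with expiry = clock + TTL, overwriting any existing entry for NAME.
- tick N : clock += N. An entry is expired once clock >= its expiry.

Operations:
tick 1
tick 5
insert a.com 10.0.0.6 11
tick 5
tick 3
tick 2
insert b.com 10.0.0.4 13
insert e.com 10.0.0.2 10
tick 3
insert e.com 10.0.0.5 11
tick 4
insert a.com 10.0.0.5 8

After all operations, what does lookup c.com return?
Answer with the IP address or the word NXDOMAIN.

Answer: NXDOMAIN

Derivation:
Op 1: tick 1 -> clock=1.
Op 2: tick 5 -> clock=6.
Op 3: insert a.com -> 10.0.0.6 (expiry=6+11=17). clock=6
Op 4: tick 5 -> clock=11.
Op 5: tick 3 -> clock=14.
Op 6: tick 2 -> clock=16.
Op 7: insert b.com -> 10.0.0.4 (expiry=16+13=29). clock=16
Op 8: insert e.com -> 10.0.0.2 (expiry=16+10=26). clock=16
Op 9: tick 3 -> clock=19. purged={a.com}
Op 10: insert e.com -> 10.0.0.5 (expiry=19+11=30). clock=19
Op 11: tick 4 -> clock=23.
Op 12: insert a.com -> 10.0.0.5 (expiry=23+8=31). clock=23
lookup c.com: not in cache (expired or never inserted)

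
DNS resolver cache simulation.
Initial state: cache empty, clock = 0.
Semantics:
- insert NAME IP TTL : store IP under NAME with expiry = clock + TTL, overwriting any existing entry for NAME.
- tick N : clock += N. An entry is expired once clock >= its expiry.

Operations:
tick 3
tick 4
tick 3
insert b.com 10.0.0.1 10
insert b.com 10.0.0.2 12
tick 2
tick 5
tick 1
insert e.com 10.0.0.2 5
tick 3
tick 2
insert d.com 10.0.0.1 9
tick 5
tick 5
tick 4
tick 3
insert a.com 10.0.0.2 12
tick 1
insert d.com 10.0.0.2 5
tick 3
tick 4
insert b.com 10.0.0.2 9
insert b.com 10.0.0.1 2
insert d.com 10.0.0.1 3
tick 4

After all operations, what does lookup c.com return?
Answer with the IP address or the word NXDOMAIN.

Op 1: tick 3 -> clock=3.
Op 2: tick 4 -> clock=7.
Op 3: tick 3 -> clock=10.
Op 4: insert b.com -> 10.0.0.1 (expiry=10+10=20). clock=10
Op 5: insert b.com -> 10.0.0.2 (expiry=10+12=22). clock=10
Op 6: tick 2 -> clock=12.
Op 7: tick 5 -> clock=17.
Op 8: tick 1 -> clock=18.
Op 9: insert e.com -> 10.0.0.2 (expiry=18+5=23). clock=18
Op 10: tick 3 -> clock=21.
Op 11: tick 2 -> clock=23. purged={b.com,e.com}
Op 12: insert d.com -> 10.0.0.1 (expiry=23+9=32). clock=23
Op 13: tick 5 -> clock=28.
Op 14: tick 5 -> clock=33. purged={d.com}
Op 15: tick 4 -> clock=37.
Op 16: tick 3 -> clock=40.
Op 17: insert a.com -> 10.0.0.2 (expiry=40+12=52). clock=40
Op 18: tick 1 -> clock=41.
Op 19: insert d.com -> 10.0.0.2 (expiry=41+5=46). clock=41
Op 20: tick 3 -> clock=44.
Op 21: tick 4 -> clock=48. purged={d.com}
Op 22: insert b.com -> 10.0.0.2 (expiry=48+9=57). clock=48
Op 23: insert b.com -> 10.0.0.1 (expiry=48+2=50). clock=48
Op 24: insert d.com -> 10.0.0.1 (expiry=48+3=51). clock=48
Op 25: tick 4 -> clock=52. purged={a.com,b.com,d.com}
lookup c.com: not in cache (expired or never inserted)

Answer: NXDOMAIN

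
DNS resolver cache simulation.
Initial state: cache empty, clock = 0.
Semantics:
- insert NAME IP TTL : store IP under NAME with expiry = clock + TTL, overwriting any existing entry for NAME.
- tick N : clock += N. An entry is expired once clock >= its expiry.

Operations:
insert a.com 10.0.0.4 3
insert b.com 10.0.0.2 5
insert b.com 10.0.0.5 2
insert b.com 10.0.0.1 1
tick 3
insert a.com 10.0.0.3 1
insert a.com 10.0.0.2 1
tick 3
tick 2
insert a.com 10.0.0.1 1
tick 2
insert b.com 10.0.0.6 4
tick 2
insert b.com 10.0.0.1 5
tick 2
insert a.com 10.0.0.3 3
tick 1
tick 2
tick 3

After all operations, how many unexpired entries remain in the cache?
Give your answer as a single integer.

Answer: 0

Derivation:
Op 1: insert a.com -> 10.0.0.4 (expiry=0+3=3). clock=0
Op 2: insert b.com -> 10.0.0.2 (expiry=0+5=5). clock=0
Op 3: insert b.com -> 10.0.0.5 (expiry=0+2=2). clock=0
Op 4: insert b.com -> 10.0.0.1 (expiry=0+1=1). clock=0
Op 5: tick 3 -> clock=3. purged={a.com,b.com}
Op 6: insert a.com -> 10.0.0.3 (expiry=3+1=4). clock=3
Op 7: insert a.com -> 10.0.0.2 (expiry=3+1=4). clock=3
Op 8: tick 3 -> clock=6. purged={a.com}
Op 9: tick 2 -> clock=8.
Op 10: insert a.com -> 10.0.0.1 (expiry=8+1=9). clock=8
Op 11: tick 2 -> clock=10. purged={a.com}
Op 12: insert b.com -> 10.0.0.6 (expiry=10+4=14). clock=10
Op 13: tick 2 -> clock=12.
Op 14: insert b.com -> 10.0.0.1 (expiry=12+5=17). clock=12
Op 15: tick 2 -> clock=14.
Op 16: insert a.com -> 10.0.0.3 (expiry=14+3=17). clock=14
Op 17: tick 1 -> clock=15.
Op 18: tick 2 -> clock=17. purged={a.com,b.com}
Op 19: tick 3 -> clock=20.
Final cache (unexpired): {} -> size=0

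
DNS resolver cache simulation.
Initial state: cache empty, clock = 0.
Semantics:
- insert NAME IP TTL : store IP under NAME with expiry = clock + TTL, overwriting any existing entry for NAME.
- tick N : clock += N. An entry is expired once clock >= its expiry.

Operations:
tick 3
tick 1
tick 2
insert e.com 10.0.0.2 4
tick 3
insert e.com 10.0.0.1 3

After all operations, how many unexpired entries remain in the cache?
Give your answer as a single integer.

Op 1: tick 3 -> clock=3.
Op 2: tick 1 -> clock=4.
Op 3: tick 2 -> clock=6.
Op 4: insert e.com -> 10.0.0.2 (expiry=6+4=10). clock=6
Op 5: tick 3 -> clock=9.
Op 6: insert e.com -> 10.0.0.1 (expiry=9+3=12). clock=9
Final cache (unexpired): {e.com} -> size=1

Answer: 1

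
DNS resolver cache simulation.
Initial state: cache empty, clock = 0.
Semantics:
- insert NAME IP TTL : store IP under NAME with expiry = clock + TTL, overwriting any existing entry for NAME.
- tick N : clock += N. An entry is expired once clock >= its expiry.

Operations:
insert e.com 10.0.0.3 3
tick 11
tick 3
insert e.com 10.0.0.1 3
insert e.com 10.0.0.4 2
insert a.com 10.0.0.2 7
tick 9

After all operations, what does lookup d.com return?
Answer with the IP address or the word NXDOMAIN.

Op 1: insert e.com -> 10.0.0.3 (expiry=0+3=3). clock=0
Op 2: tick 11 -> clock=11. purged={e.com}
Op 3: tick 3 -> clock=14.
Op 4: insert e.com -> 10.0.0.1 (expiry=14+3=17). clock=14
Op 5: insert e.com -> 10.0.0.4 (expiry=14+2=16). clock=14
Op 6: insert a.com -> 10.0.0.2 (expiry=14+7=21). clock=14
Op 7: tick 9 -> clock=23. purged={a.com,e.com}
lookup d.com: not in cache (expired or never inserted)

Answer: NXDOMAIN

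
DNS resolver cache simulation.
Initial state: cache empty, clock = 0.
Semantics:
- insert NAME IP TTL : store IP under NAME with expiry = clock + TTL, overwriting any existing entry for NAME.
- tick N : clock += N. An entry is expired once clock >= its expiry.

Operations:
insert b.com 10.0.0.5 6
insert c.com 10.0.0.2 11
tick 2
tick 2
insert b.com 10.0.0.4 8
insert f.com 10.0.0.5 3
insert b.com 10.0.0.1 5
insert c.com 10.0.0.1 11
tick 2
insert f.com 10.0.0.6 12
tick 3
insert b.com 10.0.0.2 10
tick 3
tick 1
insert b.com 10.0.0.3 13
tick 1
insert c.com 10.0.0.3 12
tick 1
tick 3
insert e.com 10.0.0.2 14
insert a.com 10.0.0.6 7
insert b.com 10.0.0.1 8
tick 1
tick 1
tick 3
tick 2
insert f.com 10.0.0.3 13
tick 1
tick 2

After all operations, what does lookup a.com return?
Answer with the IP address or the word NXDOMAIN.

Answer: NXDOMAIN

Derivation:
Op 1: insert b.com -> 10.0.0.5 (expiry=0+6=6). clock=0
Op 2: insert c.com -> 10.0.0.2 (expiry=0+11=11). clock=0
Op 3: tick 2 -> clock=2.
Op 4: tick 2 -> clock=4.
Op 5: insert b.com -> 10.0.0.4 (expiry=4+8=12). clock=4
Op 6: insert f.com -> 10.0.0.5 (expiry=4+3=7). clock=4
Op 7: insert b.com -> 10.0.0.1 (expiry=4+5=9). clock=4
Op 8: insert c.com -> 10.0.0.1 (expiry=4+11=15). clock=4
Op 9: tick 2 -> clock=6.
Op 10: insert f.com -> 10.0.0.6 (expiry=6+12=18). clock=6
Op 11: tick 3 -> clock=9. purged={b.com}
Op 12: insert b.com -> 10.0.0.2 (expiry=9+10=19). clock=9
Op 13: tick 3 -> clock=12.
Op 14: tick 1 -> clock=13.
Op 15: insert b.com -> 10.0.0.3 (expiry=13+13=26). clock=13
Op 16: tick 1 -> clock=14.
Op 17: insert c.com -> 10.0.0.3 (expiry=14+12=26). clock=14
Op 18: tick 1 -> clock=15.
Op 19: tick 3 -> clock=18. purged={f.com}
Op 20: insert e.com -> 10.0.0.2 (expiry=18+14=32). clock=18
Op 21: insert a.com -> 10.0.0.6 (expiry=18+7=25). clock=18
Op 22: insert b.com -> 10.0.0.1 (expiry=18+8=26). clock=18
Op 23: tick 1 -> clock=19.
Op 24: tick 1 -> clock=20.
Op 25: tick 3 -> clock=23.
Op 26: tick 2 -> clock=25. purged={a.com}
Op 27: insert f.com -> 10.0.0.3 (expiry=25+13=38). clock=25
Op 28: tick 1 -> clock=26. purged={b.com,c.com}
Op 29: tick 2 -> clock=28.
lookup a.com: not in cache (expired or never inserted)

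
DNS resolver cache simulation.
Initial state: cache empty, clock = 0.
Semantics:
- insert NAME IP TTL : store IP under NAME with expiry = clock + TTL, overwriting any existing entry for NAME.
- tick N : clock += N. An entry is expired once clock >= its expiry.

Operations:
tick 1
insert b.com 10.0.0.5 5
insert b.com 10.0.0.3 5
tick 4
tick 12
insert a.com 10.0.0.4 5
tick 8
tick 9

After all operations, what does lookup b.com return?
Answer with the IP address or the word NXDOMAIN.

Op 1: tick 1 -> clock=1.
Op 2: insert b.com -> 10.0.0.5 (expiry=1+5=6). clock=1
Op 3: insert b.com -> 10.0.0.3 (expiry=1+5=6). clock=1
Op 4: tick 4 -> clock=5.
Op 5: tick 12 -> clock=17. purged={b.com}
Op 6: insert a.com -> 10.0.0.4 (expiry=17+5=22). clock=17
Op 7: tick 8 -> clock=25. purged={a.com}
Op 8: tick 9 -> clock=34.
lookup b.com: not in cache (expired or never inserted)

Answer: NXDOMAIN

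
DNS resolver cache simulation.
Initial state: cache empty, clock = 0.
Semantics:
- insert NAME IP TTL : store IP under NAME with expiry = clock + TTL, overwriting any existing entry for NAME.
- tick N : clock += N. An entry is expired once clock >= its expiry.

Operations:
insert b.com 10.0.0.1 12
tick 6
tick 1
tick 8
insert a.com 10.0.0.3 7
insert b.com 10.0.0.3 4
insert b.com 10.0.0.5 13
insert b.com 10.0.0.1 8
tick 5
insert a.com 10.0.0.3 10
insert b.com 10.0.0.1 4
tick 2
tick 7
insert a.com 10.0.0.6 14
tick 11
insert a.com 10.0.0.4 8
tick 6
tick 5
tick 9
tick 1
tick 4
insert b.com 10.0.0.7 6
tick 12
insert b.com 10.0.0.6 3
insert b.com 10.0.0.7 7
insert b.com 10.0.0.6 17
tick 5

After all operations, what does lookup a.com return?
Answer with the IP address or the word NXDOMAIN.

Answer: NXDOMAIN

Derivation:
Op 1: insert b.com -> 10.0.0.1 (expiry=0+12=12). clock=0
Op 2: tick 6 -> clock=6.
Op 3: tick 1 -> clock=7.
Op 4: tick 8 -> clock=15. purged={b.com}
Op 5: insert a.com -> 10.0.0.3 (expiry=15+7=22). clock=15
Op 6: insert b.com -> 10.0.0.3 (expiry=15+4=19). clock=15
Op 7: insert b.com -> 10.0.0.5 (expiry=15+13=28). clock=15
Op 8: insert b.com -> 10.0.0.1 (expiry=15+8=23). clock=15
Op 9: tick 5 -> clock=20.
Op 10: insert a.com -> 10.0.0.3 (expiry=20+10=30). clock=20
Op 11: insert b.com -> 10.0.0.1 (expiry=20+4=24). clock=20
Op 12: tick 2 -> clock=22.
Op 13: tick 7 -> clock=29. purged={b.com}
Op 14: insert a.com -> 10.0.0.6 (expiry=29+14=43). clock=29
Op 15: tick 11 -> clock=40.
Op 16: insert a.com -> 10.0.0.4 (expiry=40+8=48). clock=40
Op 17: tick 6 -> clock=46.
Op 18: tick 5 -> clock=51. purged={a.com}
Op 19: tick 9 -> clock=60.
Op 20: tick 1 -> clock=61.
Op 21: tick 4 -> clock=65.
Op 22: insert b.com -> 10.0.0.7 (expiry=65+6=71). clock=65
Op 23: tick 12 -> clock=77. purged={b.com}
Op 24: insert b.com -> 10.0.0.6 (expiry=77+3=80). clock=77
Op 25: insert b.com -> 10.0.0.7 (expiry=77+7=84). clock=77
Op 26: insert b.com -> 10.0.0.6 (expiry=77+17=94). clock=77
Op 27: tick 5 -> clock=82.
lookup a.com: not in cache (expired or never inserted)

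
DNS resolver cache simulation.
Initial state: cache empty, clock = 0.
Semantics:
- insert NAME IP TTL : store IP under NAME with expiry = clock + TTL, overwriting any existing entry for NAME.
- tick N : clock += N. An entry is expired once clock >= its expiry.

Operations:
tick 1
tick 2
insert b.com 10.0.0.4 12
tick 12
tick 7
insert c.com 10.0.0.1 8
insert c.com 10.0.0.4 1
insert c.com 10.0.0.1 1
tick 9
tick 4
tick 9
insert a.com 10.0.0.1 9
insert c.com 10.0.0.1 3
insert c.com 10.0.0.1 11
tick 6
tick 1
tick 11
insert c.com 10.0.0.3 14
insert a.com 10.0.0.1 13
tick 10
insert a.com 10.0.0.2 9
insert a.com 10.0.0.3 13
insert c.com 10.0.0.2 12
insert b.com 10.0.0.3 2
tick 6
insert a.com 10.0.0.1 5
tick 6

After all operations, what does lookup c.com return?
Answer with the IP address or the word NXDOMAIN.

Answer: NXDOMAIN

Derivation:
Op 1: tick 1 -> clock=1.
Op 2: tick 2 -> clock=3.
Op 3: insert b.com -> 10.0.0.4 (expiry=3+12=15). clock=3
Op 4: tick 12 -> clock=15. purged={b.com}
Op 5: tick 7 -> clock=22.
Op 6: insert c.com -> 10.0.0.1 (expiry=22+8=30). clock=22
Op 7: insert c.com -> 10.0.0.4 (expiry=22+1=23). clock=22
Op 8: insert c.com -> 10.0.0.1 (expiry=22+1=23). clock=22
Op 9: tick 9 -> clock=31. purged={c.com}
Op 10: tick 4 -> clock=35.
Op 11: tick 9 -> clock=44.
Op 12: insert a.com -> 10.0.0.1 (expiry=44+9=53). clock=44
Op 13: insert c.com -> 10.0.0.1 (expiry=44+3=47). clock=44
Op 14: insert c.com -> 10.0.0.1 (expiry=44+11=55). clock=44
Op 15: tick 6 -> clock=50.
Op 16: tick 1 -> clock=51.
Op 17: tick 11 -> clock=62. purged={a.com,c.com}
Op 18: insert c.com -> 10.0.0.3 (expiry=62+14=76). clock=62
Op 19: insert a.com -> 10.0.0.1 (expiry=62+13=75). clock=62
Op 20: tick 10 -> clock=72.
Op 21: insert a.com -> 10.0.0.2 (expiry=72+9=81). clock=72
Op 22: insert a.com -> 10.0.0.3 (expiry=72+13=85). clock=72
Op 23: insert c.com -> 10.0.0.2 (expiry=72+12=84). clock=72
Op 24: insert b.com -> 10.0.0.3 (expiry=72+2=74). clock=72
Op 25: tick 6 -> clock=78. purged={b.com}
Op 26: insert a.com -> 10.0.0.1 (expiry=78+5=83). clock=78
Op 27: tick 6 -> clock=84. purged={a.com,c.com}
lookup c.com: not in cache (expired or never inserted)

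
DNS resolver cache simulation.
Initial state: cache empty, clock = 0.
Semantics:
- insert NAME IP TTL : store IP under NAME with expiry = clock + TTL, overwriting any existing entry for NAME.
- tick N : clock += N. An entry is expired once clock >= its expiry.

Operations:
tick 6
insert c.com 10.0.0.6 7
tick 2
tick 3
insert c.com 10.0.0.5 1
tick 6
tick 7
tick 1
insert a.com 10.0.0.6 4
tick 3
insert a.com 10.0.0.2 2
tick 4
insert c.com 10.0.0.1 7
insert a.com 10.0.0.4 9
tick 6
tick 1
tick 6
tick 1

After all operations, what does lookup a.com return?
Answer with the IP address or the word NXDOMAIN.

Answer: NXDOMAIN

Derivation:
Op 1: tick 6 -> clock=6.
Op 2: insert c.com -> 10.0.0.6 (expiry=6+7=13). clock=6
Op 3: tick 2 -> clock=8.
Op 4: tick 3 -> clock=11.
Op 5: insert c.com -> 10.0.0.5 (expiry=11+1=12). clock=11
Op 6: tick 6 -> clock=17. purged={c.com}
Op 7: tick 7 -> clock=24.
Op 8: tick 1 -> clock=25.
Op 9: insert a.com -> 10.0.0.6 (expiry=25+4=29). clock=25
Op 10: tick 3 -> clock=28.
Op 11: insert a.com -> 10.0.0.2 (expiry=28+2=30). clock=28
Op 12: tick 4 -> clock=32. purged={a.com}
Op 13: insert c.com -> 10.0.0.1 (expiry=32+7=39). clock=32
Op 14: insert a.com -> 10.0.0.4 (expiry=32+9=41). clock=32
Op 15: tick 6 -> clock=38.
Op 16: tick 1 -> clock=39. purged={c.com}
Op 17: tick 6 -> clock=45. purged={a.com}
Op 18: tick 1 -> clock=46.
lookup a.com: not in cache (expired or never inserted)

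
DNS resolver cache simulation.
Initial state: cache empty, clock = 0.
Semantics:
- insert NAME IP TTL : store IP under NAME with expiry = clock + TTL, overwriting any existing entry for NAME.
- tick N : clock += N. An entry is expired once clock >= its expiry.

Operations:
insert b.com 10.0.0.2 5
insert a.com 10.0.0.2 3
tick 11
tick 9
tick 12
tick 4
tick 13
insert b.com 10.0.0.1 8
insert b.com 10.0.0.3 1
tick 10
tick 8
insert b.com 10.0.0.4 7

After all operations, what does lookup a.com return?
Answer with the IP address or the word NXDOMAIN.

Op 1: insert b.com -> 10.0.0.2 (expiry=0+5=5). clock=0
Op 2: insert a.com -> 10.0.0.2 (expiry=0+3=3). clock=0
Op 3: tick 11 -> clock=11. purged={a.com,b.com}
Op 4: tick 9 -> clock=20.
Op 5: tick 12 -> clock=32.
Op 6: tick 4 -> clock=36.
Op 7: tick 13 -> clock=49.
Op 8: insert b.com -> 10.0.0.1 (expiry=49+8=57). clock=49
Op 9: insert b.com -> 10.0.0.3 (expiry=49+1=50). clock=49
Op 10: tick 10 -> clock=59. purged={b.com}
Op 11: tick 8 -> clock=67.
Op 12: insert b.com -> 10.0.0.4 (expiry=67+7=74). clock=67
lookup a.com: not in cache (expired or never inserted)

Answer: NXDOMAIN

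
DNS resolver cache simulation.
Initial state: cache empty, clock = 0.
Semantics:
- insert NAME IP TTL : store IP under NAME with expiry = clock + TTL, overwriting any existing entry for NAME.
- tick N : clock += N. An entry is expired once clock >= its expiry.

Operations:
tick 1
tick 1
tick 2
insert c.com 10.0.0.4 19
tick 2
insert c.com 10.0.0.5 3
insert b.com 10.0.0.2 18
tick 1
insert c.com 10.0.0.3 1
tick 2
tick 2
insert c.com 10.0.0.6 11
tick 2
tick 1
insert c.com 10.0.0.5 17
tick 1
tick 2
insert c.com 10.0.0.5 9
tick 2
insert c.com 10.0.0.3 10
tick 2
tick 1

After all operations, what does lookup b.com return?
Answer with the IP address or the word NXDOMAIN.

Answer: 10.0.0.2

Derivation:
Op 1: tick 1 -> clock=1.
Op 2: tick 1 -> clock=2.
Op 3: tick 2 -> clock=4.
Op 4: insert c.com -> 10.0.0.4 (expiry=4+19=23). clock=4
Op 5: tick 2 -> clock=6.
Op 6: insert c.com -> 10.0.0.5 (expiry=6+3=9). clock=6
Op 7: insert b.com -> 10.0.0.2 (expiry=6+18=24). clock=6
Op 8: tick 1 -> clock=7.
Op 9: insert c.com -> 10.0.0.3 (expiry=7+1=8). clock=7
Op 10: tick 2 -> clock=9. purged={c.com}
Op 11: tick 2 -> clock=11.
Op 12: insert c.com -> 10.0.0.6 (expiry=11+11=22). clock=11
Op 13: tick 2 -> clock=13.
Op 14: tick 1 -> clock=14.
Op 15: insert c.com -> 10.0.0.5 (expiry=14+17=31). clock=14
Op 16: tick 1 -> clock=15.
Op 17: tick 2 -> clock=17.
Op 18: insert c.com -> 10.0.0.5 (expiry=17+9=26). clock=17
Op 19: tick 2 -> clock=19.
Op 20: insert c.com -> 10.0.0.3 (expiry=19+10=29). clock=19
Op 21: tick 2 -> clock=21.
Op 22: tick 1 -> clock=22.
lookup b.com: present, ip=10.0.0.2 expiry=24 > clock=22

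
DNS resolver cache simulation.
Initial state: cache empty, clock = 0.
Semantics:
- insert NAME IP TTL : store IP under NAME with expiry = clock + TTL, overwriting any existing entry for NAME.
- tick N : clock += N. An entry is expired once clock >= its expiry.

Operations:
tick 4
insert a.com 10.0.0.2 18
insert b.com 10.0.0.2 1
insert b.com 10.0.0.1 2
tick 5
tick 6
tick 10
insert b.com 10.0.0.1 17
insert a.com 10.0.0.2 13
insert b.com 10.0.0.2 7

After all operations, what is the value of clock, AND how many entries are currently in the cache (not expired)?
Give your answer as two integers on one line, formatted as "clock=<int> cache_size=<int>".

Answer: clock=25 cache_size=2

Derivation:
Op 1: tick 4 -> clock=4.
Op 2: insert a.com -> 10.0.0.2 (expiry=4+18=22). clock=4
Op 3: insert b.com -> 10.0.0.2 (expiry=4+1=5). clock=4
Op 4: insert b.com -> 10.0.0.1 (expiry=4+2=6). clock=4
Op 5: tick 5 -> clock=9. purged={b.com}
Op 6: tick 6 -> clock=15.
Op 7: tick 10 -> clock=25. purged={a.com}
Op 8: insert b.com -> 10.0.0.1 (expiry=25+17=42). clock=25
Op 9: insert a.com -> 10.0.0.2 (expiry=25+13=38). clock=25
Op 10: insert b.com -> 10.0.0.2 (expiry=25+7=32). clock=25
Final clock = 25
Final cache (unexpired): {a.com,b.com} -> size=2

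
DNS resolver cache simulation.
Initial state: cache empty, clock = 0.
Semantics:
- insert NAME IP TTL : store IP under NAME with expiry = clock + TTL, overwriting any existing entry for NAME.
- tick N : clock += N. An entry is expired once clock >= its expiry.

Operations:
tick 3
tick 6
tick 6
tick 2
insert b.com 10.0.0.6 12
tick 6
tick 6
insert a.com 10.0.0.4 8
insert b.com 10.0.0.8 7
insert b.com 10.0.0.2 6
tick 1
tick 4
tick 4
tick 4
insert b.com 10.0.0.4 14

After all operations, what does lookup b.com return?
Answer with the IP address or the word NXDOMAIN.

Op 1: tick 3 -> clock=3.
Op 2: tick 6 -> clock=9.
Op 3: tick 6 -> clock=15.
Op 4: tick 2 -> clock=17.
Op 5: insert b.com -> 10.0.0.6 (expiry=17+12=29). clock=17
Op 6: tick 6 -> clock=23.
Op 7: tick 6 -> clock=29. purged={b.com}
Op 8: insert a.com -> 10.0.0.4 (expiry=29+8=37). clock=29
Op 9: insert b.com -> 10.0.0.8 (expiry=29+7=36). clock=29
Op 10: insert b.com -> 10.0.0.2 (expiry=29+6=35). clock=29
Op 11: tick 1 -> clock=30.
Op 12: tick 4 -> clock=34.
Op 13: tick 4 -> clock=38. purged={a.com,b.com}
Op 14: tick 4 -> clock=42.
Op 15: insert b.com -> 10.0.0.4 (expiry=42+14=56). clock=42
lookup b.com: present, ip=10.0.0.4 expiry=56 > clock=42

Answer: 10.0.0.4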